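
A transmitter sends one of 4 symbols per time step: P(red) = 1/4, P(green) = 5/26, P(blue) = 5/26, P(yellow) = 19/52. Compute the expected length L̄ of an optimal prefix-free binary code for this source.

2 bits/symbol

Repeatedly combine the two least-probable nodes; the expected code length is the sum of the merged weights.
merge 5/26 + 5/26 → 5/13
merge 1/4 + 19/52 → 8/13
merge 5/13 + 8/13 → 1
L = 5/13 + 8/13 + 1 = 2 bits/symbol.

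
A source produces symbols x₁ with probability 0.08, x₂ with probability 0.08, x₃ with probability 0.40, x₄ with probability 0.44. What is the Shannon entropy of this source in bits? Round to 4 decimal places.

H = −Σ pᵢ log₂ pᵢ.
−0.08·log₂(0.08) = 0.2915
−0.08·log₂(0.08) = 0.2915
−0.40·log₂(0.40) = 0.5288
−0.44·log₂(0.44) = 0.5211
Sum ≈ 1.6329 → 1.6329 bits.

1.6329 bits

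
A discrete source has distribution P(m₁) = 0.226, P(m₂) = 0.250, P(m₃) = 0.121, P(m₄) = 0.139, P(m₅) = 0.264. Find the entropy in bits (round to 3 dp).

2.257 bits

H = −Σ pᵢ log₂ pᵢ.
−0.226·log₂(0.226) = 0.4849
−0.250·log₂(0.250) = 0.5000
−0.121·log₂(0.121) = 0.3687
−0.139·log₂(0.139) = 0.3957
−0.264·log₂(0.264) = 0.5072
Sum ≈ 2.2565 → 2.257 bits.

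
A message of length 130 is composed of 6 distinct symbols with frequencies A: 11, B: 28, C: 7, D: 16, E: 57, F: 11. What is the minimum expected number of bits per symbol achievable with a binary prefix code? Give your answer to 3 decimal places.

Probabilities are the counts divided by 130.
Repeatedly combine the two least-probable nodes; the expected code length is the sum of the merged weights.
merge 7/130 + 11/130 → 9/65
merge 11/130 + 8/65 → 27/130
merge 9/65 + 27/130 → 9/26
merge 14/65 + 9/26 → 73/130
merge 57/130 + 73/130 → 1
L = 9/65 + 27/130 + 9/26 + 73/130 + 1 = 293/130 ≈ 2.254 bits/symbol.

2.254 bits/symbol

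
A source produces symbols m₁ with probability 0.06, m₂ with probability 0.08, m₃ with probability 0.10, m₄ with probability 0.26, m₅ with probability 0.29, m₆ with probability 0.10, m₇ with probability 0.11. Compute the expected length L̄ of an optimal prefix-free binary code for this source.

2.59 bits/symbol

Repeatedly combine the two least-probable nodes; the expected code length is the sum of the merged weights.
merge 3/50 + 2/25 → 7/50
merge 1/10 + 1/10 → 1/5
merge 11/100 + 7/50 → 1/4
merge 1/5 + 1/4 → 9/20
merge 13/50 + 29/100 → 11/20
merge 9/20 + 11/20 → 1
L = 7/50 + 1/5 + 1/4 + 9/20 + 11/20 + 1 = 259/100 = 2.59 bits/symbol.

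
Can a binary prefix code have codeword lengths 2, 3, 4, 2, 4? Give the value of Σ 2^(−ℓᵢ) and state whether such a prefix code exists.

With common denominator 2^4 = 16: Σ 2^(−ℓᵢ) = 4/16 + 2/16 + 1/16 + 4/16 + 1/16 = 12/16 = 0.75.
Kraft's inequality requires Σ ≤ 1; here Σ = 0.75 ≤ 1, so such a prefix code exists.

0.75; yes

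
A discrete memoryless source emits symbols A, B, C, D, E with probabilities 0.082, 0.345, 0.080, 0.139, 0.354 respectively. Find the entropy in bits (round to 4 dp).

H = −Σ pᵢ log₂ pᵢ.
−0.082·log₂(0.082) = 0.2959
−0.345·log₂(0.345) = 0.5297
−0.080·log₂(0.080) = 0.2915
−0.139·log₂(0.139) = 0.3957
−0.354·log₂(0.354) = 0.5304
Sum ≈ 2.0431 → 2.0431 bits.

2.0431 bits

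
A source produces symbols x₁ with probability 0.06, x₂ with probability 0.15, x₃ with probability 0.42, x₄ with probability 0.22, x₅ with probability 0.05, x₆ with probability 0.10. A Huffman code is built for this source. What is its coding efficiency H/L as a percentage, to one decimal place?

97.7%

Entropy H = −Σ p log₂ p ≈ 2.2086 bits.
Huffman merges: 1/20+3/50→11/100; 1/10+11/100→21/100; 3/20+21/100→9/25; 11/50+9/25→29/50; 21/50+29/50→1. L = 113/50 ≈ 2.2600.
Efficiency = H/L = 2.2086/2.2600 = 97.7%.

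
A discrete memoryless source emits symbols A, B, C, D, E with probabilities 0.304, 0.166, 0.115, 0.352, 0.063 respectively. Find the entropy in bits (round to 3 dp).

2.093 bits

H = −Σ pᵢ log₂ pᵢ.
−0.304·log₂(0.304) = 0.5222
−0.166·log₂(0.166) = 0.4301
−0.115·log₂(0.115) = 0.3588
−0.352·log₂(0.352) = 0.5302
−0.063·log₂(0.063) = 0.2513
Sum ≈ 2.0926 → 2.093 bits.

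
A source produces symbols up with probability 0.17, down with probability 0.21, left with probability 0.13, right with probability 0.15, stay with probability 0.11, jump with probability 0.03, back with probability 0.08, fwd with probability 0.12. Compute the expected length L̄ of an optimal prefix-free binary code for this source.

2.9 bits/symbol

Repeatedly combine the two least-probable nodes; the expected code length is the sum of the merged weights.
merge 3/100 + 2/25 → 11/100
merge 11/100 + 11/100 → 11/50
merge 3/25 + 13/100 → 1/4
merge 3/20 + 17/100 → 8/25
merge 21/100 + 11/50 → 43/100
merge 1/4 + 8/25 → 57/100
merge 43/100 + 57/100 → 1
L = 11/100 + 11/50 + 1/4 + 8/25 + 43/100 + 57/100 + 1 = 29/10 = 2.9 bits/symbol.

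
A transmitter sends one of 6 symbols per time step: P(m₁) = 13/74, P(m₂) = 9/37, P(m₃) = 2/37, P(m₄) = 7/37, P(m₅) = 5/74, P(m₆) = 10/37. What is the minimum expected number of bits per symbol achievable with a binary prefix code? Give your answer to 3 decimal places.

Repeatedly combine the two least-probable nodes; the expected code length is the sum of the merged weights.
merge 2/37 + 5/74 → 9/74
merge 9/74 + 13/74 → 11/37
merge 7/37 + 9/37 → 16/37
merge 10/37 + 11/37 → 21/37
merge 16/37 + 21/37 → 1
L = 9/74 + 11/37 + 16/37 + 21/37 + 1 = 179/74 ≈ 2.419 bits/symbol.

2.419 bits/symbol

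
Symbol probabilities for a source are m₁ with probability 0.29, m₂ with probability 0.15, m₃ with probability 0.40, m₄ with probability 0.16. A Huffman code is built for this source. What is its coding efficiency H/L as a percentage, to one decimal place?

98.4%

Entropy H = −Σ p log₂ p ≈ 1.8802 bits.
Huffman merges: 3/20+4/25→31/100; 29/100+31/100→3/5; 2/5+3/5→1. L = 191/100 ≈ 1.9100.
Efficiency = H/L = 1.8802/1.9100 = 98.4%.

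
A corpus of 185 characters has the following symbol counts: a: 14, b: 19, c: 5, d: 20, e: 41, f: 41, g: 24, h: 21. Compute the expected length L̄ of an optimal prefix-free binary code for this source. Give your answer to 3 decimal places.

Probabilities are the counts divided by 185.
Repeatedly combine the two least-probable nodes; the expected code length is the sum of the merged weights.
merge 1/37 + 14/185 → 19/185
merge 19/185 + 19/185 → 38/185
merge 4/37 + 21/185 → 41/185
merge 24/185 + 38/185 → 62/185
merge 41/185 + 41/185 → 82/185
merge 41/185 + 62/185 → 103/185
merge 82/185 + 103/185 → 1
L = 19/185 + 38/185 + 41/185 + 62/185 + 82/185 + 103/185 + 1 = 106/37 ≈ 2.865 bits/symbol.

2.865 bits/symbol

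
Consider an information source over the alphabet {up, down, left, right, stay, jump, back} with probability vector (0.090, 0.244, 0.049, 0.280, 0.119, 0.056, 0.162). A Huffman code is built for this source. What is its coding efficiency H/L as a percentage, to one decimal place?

99.2%

Entropy H = −Σ p log₂ p ≈ 2.5603 bits.
Huffman merges: 49/1000+7/125→21/200; 9/100+21/200→39/200; 119/1000+81/500→281/1000; 39/200+61/250→439/1000; 7/25+281/1000→561/1000; 439/1000+561/1000→1. L = 2581/1000 ≈ 2.5810.
Efficiency = H/L = 2.5603/2.5810 = 99.2%.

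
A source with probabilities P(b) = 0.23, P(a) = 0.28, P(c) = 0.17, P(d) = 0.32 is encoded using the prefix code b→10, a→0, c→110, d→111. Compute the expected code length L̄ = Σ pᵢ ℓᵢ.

2.21 bits/symbol

L̄ = Σ pᵢ·ℓᵢ = 0.23·2 + 0.28·1 + 0.17·3 + 0.32·3 = 2.21 bits/symbol.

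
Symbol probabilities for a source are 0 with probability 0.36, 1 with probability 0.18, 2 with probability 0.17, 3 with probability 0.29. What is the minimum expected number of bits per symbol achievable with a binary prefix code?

1.99 bits/symbol

Repeatedly combine the two least-probable nodes; the expected code length is the sum of the merged weights.
merge 17/100 + 9/50 → 7/20
merge 29/100 + 7/20 → 16/25
merge 9/25 + 16/25 → 1
L = 7/20 + 16/25 + 1 = 199/100 = 1.99 bits/symbol.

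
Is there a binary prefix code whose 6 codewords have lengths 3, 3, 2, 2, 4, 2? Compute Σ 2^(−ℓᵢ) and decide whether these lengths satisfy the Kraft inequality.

1.0625; no

With common denominator 2^4 = 16: Σ 2^(−ℓᵢ) = 2/16 + 2/16 + 4/16 + 4/16 + 1/16 + 4/16 = 17/16 = 1.0625.
Kraft's inequality requires Σ ≤ 1; here Σ = 1.0625 > 1, so no such prefix code exists.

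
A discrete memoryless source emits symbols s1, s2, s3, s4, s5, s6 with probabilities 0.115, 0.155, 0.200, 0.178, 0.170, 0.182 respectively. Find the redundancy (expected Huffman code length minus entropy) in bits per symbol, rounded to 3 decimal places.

Entropy H = −Σ p log₂ p ≈ 2.5653 bits.
Huffman merges: 23/200+31/200→27/100; 17/100+89/500→87/250; 91/500+1/5→191/500; 27/100+87/250→309/500; 191/500+309/500→1. L = 1309/500 ≈ 2.6180.
L − H = 2.6180 − 2.5653 = 0.053 bits.

0.053 bits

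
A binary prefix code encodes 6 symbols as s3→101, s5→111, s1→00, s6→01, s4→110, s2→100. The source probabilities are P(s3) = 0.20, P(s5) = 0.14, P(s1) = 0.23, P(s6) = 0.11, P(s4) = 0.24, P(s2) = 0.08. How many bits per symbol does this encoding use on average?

L̄ = Σ pᵢ·ℓᵢ = 0.20·3 + 0.14·3 + 0.23·2 + 0.11·2 + 0.24·3 + 0.08·3 = 2.66 bits/symbol.

2.66 bits/symbol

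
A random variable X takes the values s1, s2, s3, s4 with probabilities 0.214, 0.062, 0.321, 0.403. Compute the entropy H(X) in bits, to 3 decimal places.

1.779 bits

H = −Σ pᵢ log₂ pᵢ.
−0.214·log₂(0.214) = 0.4760
−0.062·log₂(0.062) = 0.2487
−0.321·log₂(0.321) = 0.5262
−0.403·log₂(0.403) = 0.5284
Sum ≈ 1.7793 → 1.779 bits.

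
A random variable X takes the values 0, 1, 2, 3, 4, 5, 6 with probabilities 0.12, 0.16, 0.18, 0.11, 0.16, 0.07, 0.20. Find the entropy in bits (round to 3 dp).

H = −Σ pᵢ log₂ pᵢ.
−0.12·log₂(0.12) = 0.3671
−0.16·log₂(0.16) = 0.4230
−0.18·log₂(0.18) = 0.4453
−0.11·log₂(0.11) = 0.3503
−0.16·log₂(0.16) = 0.4230
−0.07·log₂(0.07) = 0.2686
−0.20·log₂(0.20) = 0.4644
Sum ≈ 2.7416 → 2.742 bits.

2.742 bits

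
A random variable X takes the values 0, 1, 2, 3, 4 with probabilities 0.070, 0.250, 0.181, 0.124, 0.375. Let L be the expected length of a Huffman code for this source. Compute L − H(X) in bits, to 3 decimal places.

0.075 bits

Entropy H = −Σ p log₂ p ≈ 2.1190 bits.
Huffman merges: 7/100+31/250→97/500; 181/1000+97/500→3/8; 1/4+3/8→5/8; 3/8+5/8→1. L = 1097/500 ≈ 2.1940.
L − H = 2.1940 − 2.1190 = 0.075 bits.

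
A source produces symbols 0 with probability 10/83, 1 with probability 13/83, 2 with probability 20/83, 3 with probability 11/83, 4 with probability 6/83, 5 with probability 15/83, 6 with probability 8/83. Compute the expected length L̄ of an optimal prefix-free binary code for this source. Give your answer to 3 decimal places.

Repeatedly combine the two least-probable nodes; the expected code length is the sum of the merged weights.
merge 6/83 + 8/83 → 14/83
merge 10/83 + 11/83 → 21/83
merge 13/83 + 14/83 → 27/83
merge 15/83 + 20/83 → 35/83
merge 21/83 + 27/83 → 48/83
merge 35/83 + 48/83 → 1
L = 14/83 + 21/83 + 27/83 + 35/83 + 48/83 + 1 = 228/83 ≈ 2.747 bits/symbol.

2.747 bits/symbol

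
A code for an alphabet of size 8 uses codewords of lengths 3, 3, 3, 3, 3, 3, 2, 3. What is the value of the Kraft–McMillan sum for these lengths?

With common denominator 2^3 = 8: Σ 2^(−ℓᵢ) = 1/8 + 1/8 + 1/8 + 1/8 + 1/8 + 1/8 + 2/8 + 1/8 = 9/8 = 1.125.

1.125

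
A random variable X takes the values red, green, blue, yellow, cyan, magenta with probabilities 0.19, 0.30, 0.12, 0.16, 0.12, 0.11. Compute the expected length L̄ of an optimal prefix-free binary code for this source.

Repeatedly combine the two least-probable nodes; the expected code length is the sum of the merged weights.
merge 11/100 + 3/25 → 23/100
merge 3/25 + 4/25 → 7/25
merge 19/100 + 23/100 → 21/50
merge 7/25 + 3/10 → 29/50
merge 21/50 + 29/50 → 1
L = 23/100 + 7/25 + 21/50 + 29/50 + 1 = 251/100 = 2.51 bits/symbol.

2.51 bits/symbol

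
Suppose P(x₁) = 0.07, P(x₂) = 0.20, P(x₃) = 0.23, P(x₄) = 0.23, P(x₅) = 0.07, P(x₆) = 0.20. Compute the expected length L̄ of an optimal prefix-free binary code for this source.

2.48 bits/symbol

Repeatedly combine the two least-probable nodes; the expected code length is the sum of the merged weights.
merge 7/100 + 7/100 → 7/50
merge 7/50 + 1/5 → 17/50
merge 1/5 + 23/100 → 43/100
merge 23/100 + 17/50 → 57/100
merge 43/100 + 57/100 → 1
L = 7/50 + 17/50 + 43/100 + 57/100 + 1 = 62/25 = 2.48 bits/symbol.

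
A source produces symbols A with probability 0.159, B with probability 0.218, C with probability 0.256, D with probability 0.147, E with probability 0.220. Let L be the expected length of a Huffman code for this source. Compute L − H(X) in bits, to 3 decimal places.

0.015 bits

Entropy H = −Σ p log₂ p ≈ 2.2913 bits.
Huffman merges: 147/1000+159/1000→153/500; 109/500+11/50→219/500; 32/125+153/500→281/500; 219/500+281/500→1. L = 1153/500 ≈ 2.3060.
L − H = 2.3060 − 2.2913 = 0.015 bits.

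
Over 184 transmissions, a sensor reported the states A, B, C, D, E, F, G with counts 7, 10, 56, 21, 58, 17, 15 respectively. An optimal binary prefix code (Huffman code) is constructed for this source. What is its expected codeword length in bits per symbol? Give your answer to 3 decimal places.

Probabilities are the counts divided by 184.
Repeatedly combine the two least-probable nodes; the expected code length is the sum of the merged weights.
merge 7/184 + 5/92 → 17/184
merge 15/184 + 17/184 → 4/23
merge 17/184 + 21/184 → 19/92
merge 4/23 + 19/92 → 35/92
merge 7/23 + 29/92 → 57/92
merge 35/92 + 57/92 → 1
L = 17/184 + 4/23 + 19/92 + 35/92 + 57/92 + 1 = 455/184 ≈ 2.473 bits/symbol.

2.473 bits/symbol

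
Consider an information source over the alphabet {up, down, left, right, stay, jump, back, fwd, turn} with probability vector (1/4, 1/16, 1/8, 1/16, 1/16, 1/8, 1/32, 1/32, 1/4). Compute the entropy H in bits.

Each probability is a power of 1/2, so log₂(1/p) is an integer.
H = Σ p·log₂(1/p) = 1/4·2 + 1/16·4 + 1/8·3 + 1/16·4 + 1/16·4 + 1/8·3 + 1/32·5 + 1/32·5 + 1/4·2 = 2.8125 bits.

2.8125 bits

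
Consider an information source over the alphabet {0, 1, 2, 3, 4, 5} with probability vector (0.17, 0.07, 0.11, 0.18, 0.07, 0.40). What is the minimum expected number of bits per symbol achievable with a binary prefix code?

2.34 bits/symbol

Repeatedly combine the two least-probable nodes; the expected code length is the sum of the merged weights.
merge 7/100 + 7/100 → 7/50
merge 11/100 + 7/50 → 1/4
merge 17/100 + 9/50 → 7/20
merge 1/4 + 7/20 → 3/5
merge 2/5 + 3/5 → 1
L = 7/50 + 1/4 + 7/20 + 3/5 + 1 = 117/50 = 2.34 bits/symbol.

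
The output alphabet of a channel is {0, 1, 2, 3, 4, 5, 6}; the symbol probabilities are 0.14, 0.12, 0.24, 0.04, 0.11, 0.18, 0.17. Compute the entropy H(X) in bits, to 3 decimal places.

2.674 bits

H = −Σ pᵢ log₂ pᵢ.
−0.14·log₂(0.14) = 0.3971
−0.12·log₂(0.12) = 0.3671
−0.24·log₂(0.24) = 0.4941
−0.04·log₂(0.04) = 0.1858
−0.11·log₂(0.11) = 0.3503
−0.18·log₂(0.18) = 0.4453
−0.17·log₂(0.17) = 0.4346
Sum ≈ 2.6742 → 2.674 bits.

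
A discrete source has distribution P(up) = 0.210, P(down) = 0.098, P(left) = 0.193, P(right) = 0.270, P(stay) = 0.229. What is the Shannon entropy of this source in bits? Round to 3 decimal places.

2.256 bits

H = −Σ pᵢ log₂ pᵢ.
−0.210·log₂(0.210) = 0.4728
−0.098·log₂(0.098) = 0.3284
−0.193·log₂(0.193) = 0.4581
−0.270·log₂(0.270) = 0.5100
−0.229·log₂(0.229) = 0.4870
Sum ≈ 2.2563 → 2.256 bits.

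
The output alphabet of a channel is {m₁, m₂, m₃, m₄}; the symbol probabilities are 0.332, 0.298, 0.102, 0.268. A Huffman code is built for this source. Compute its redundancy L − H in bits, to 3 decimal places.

Entropy H = −Σ p log₂ p ≈ 1.8937 bits.
Huffman merges: 51/500+67/250→37/100; 149/500+83/250→63/100; 37/100+63/100→1. L = 2 ≈ 2.0000.
L − H = 2.0000 − 1.8937 = 0.106 bits.

0.106 bits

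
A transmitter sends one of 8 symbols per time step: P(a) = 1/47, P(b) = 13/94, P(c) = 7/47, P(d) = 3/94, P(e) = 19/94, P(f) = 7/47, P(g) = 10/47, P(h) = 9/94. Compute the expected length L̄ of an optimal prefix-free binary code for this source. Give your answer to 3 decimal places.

2.787 bits/symbol

Repeatedly combine the two least-probable nodes; the expected code length is the sum of the merged weights.
merge 1/47 + 3/94 → 5/94
merge 5/94 + 9/94 → 7/47
merge 13/94 + 7/47 → 27/94
merge 7/47 + 7/47 → 14/47
merge 19/94 + 10/47 → 39/94
merge 27/94 + 14/47 → 55/94
merge 39/94 + 55/94 → 1
L = 5/94 + 7/47 + 27/94 + 14/47 + 39/94 + 55/94 + 1 = 131/47 ≈ 2.787 bits/symbol.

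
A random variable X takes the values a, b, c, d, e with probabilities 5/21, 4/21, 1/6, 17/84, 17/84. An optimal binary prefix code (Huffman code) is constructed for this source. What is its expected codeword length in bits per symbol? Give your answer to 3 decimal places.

Repeatedly combine the two least-probable nodes; the expected code length is the sum of the merged weights.
merge 1/6 + 4/21 → 5/14
merge 17/84 + 17/84 → 17/42
merge 5/21 + 5/14 → 25/42
merge 17/42 + 25/42 → 1
L = 5/14 + 17/42 + 25/42 + 1 = 33/14 ≈ 2.357 bits/symbol.

2.357 bits/symbol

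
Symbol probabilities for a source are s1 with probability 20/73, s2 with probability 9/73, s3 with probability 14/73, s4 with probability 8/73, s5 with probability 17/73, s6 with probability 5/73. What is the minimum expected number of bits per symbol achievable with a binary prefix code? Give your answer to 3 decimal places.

Repeatedly combine the two least-probable nodes; the expected code length is the sum of the merged weights.
merge 5/73 + 8/73 → 13/73
merge 9/73 + 13/73 → 22/73
merge 14/73 + 17/73 → 31/73
merge 20/73 + 22/73 → 42/73
merge 31/73 + 42/73 → 1
L = 13/73 + 22/73 + 31/73 + 42/73 + 1 = 181/73 ≈ 2.479 bits/symbol.

2.479 bits/symbol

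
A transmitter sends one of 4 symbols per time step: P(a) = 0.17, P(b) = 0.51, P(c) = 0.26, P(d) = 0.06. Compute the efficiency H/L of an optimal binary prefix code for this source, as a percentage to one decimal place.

Entropy H = −Σ p log₂ p ≈ 1.6788 bits.
Huffman merges: 3/50+17/100→23/100; 23/100+13/50→49/100; 49/100+51/100→1. L = 43/25 ≈ 1.7200.
Efficiency = H/L = 1.6788/1.7200 = 97.6%.

97.6%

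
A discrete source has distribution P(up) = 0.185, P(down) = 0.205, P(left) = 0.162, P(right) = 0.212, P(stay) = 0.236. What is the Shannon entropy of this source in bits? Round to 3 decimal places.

2.311 bits

H = −Σ pᵢ log₂ pᵢ.
−0.185·log₂(0.185) = 0.4504
−0.205·log₂(0.205) = 0.4687
−0.162·log₂(0.162) = 0.4254
−0.212·log₂(0.212) = 0.4744
−0.236·log₂(0.236) = 0.4916
Sum ≈ 2.3105 → 2.311 bits.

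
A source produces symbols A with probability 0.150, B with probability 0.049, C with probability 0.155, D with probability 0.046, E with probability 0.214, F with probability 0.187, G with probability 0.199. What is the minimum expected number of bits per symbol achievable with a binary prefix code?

2.682 bits/symbol

Repeatedly combine the two least-probable nodes; the expected code length is the sum of the merged weights.
merge 23/500 + 49/1000 → 19/200
merge 19/200 + 3/20 → 49/200
merge 31/200 + 187/1000 → 171/500
merge 199/1000 + 107/500 → 413/1000
merge 49/200 + 171/500 → 587/1000
merge 413/1000 + 587/1000 → 1
L = 19/200 + 49/200 + 171/500 + 413/1000 + 587/1000 + 1 = 1341/500 = 2.682 bits/symbol.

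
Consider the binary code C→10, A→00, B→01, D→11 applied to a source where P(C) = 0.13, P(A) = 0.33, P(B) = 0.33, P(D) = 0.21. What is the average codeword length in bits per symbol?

L̄ = Σ pᵢ·ℓᵢ = 0.13·2 + 0.33·2 + 0.33·2 + 0.21·2 = 2 bits/symbol.

2 bits/symbol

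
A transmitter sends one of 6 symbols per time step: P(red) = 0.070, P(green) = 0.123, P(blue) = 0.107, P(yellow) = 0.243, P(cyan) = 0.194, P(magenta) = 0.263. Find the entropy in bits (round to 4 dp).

2.4471 bits

H = −Σ pᵢ log₂ pᵢ.
−0.070·log₂(0.070) = 0.2686
−0.123·log₂(0.123) = 0.3719
−0.107·log₂(0.107) = 0.3450
−0.243·log₂(0.243) = 0.4960
−0.194·log₂(0.194) = 0.4590
−0.263·log₂(0.263) = 0.5068
Sum ≈ 2.4471 → 2.4471 bits.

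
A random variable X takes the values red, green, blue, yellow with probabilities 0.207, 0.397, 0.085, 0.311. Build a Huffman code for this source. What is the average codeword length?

Repeatedly combine the two least-probable nodes; the expected code length is the sum of the merged weights.
merge 17/200 + 207/1000 → 73/250
merge 73/250 + 311/1000 → 603/1000
merge 397/1000 + 603/1000 → 1
L = 73/250 + 603/1000 + 1 = 379/200 = 1.895 bits/symbol.

1.895 bits/symbol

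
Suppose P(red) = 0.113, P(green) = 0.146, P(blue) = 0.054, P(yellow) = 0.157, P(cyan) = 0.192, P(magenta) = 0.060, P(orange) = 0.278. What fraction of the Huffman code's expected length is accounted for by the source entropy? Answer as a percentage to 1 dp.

99.2%

Entropy H = −Σ p log₂ p ≈ 2.6216 bits.
Huffman merges: 27/500+3/50→57/500; 113/1000+57/500→227/1000; 73/500+157/1000→303/1000; 24/125+227/1000→419/1000; 139/500+303/1000→581/1000; 419/1000+581/1000→1. L = 661/250 ≈ 2.6440.
Efficiency = H/L = 2.6216/2.6440 = 99.2%.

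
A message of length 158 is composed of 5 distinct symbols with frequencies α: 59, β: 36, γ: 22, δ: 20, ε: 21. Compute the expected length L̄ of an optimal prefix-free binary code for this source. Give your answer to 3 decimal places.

Probabilities are the counts divided by 158.
Repeatedly combine the two least-probable nodes; the expected code length is the sum of the merged weights.
merge 10/79 + 21/158 → 41/158
merge 11/79 + 18/79 → 29/79
merge 41/158 + 29/79 → 99/158
merge 59/158 + 99/158 → 1
L = 41/158 + 29/79 + 99/158 + 1 = 178/79 ≈ 2.253 bits/symbol.

2.253 bits/symbol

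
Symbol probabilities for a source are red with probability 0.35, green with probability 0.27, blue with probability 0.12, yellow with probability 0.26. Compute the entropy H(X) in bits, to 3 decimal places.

1.912 bits

H = −Σ pᵢ log₂ pᵢ.
−0.35·log₂(0.35) = 0.5301
−0.27·log₂(0.27) = 0.5100
−0.12·log₂(0.12) = 0.3671
−0.26·log₂(0.26) = 0.5053
Sum ≈ 1.9125 → 1.912 bits.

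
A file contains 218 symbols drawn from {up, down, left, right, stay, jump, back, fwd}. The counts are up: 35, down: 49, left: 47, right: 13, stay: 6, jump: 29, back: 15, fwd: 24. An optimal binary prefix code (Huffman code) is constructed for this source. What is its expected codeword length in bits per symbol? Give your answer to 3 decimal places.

2.803 bits/symbol

Probabilities are the counts divided by 218.
Repeatedly combine the two least-probable nodes; the expected code length is the sum of the merged weights.
merge 3/109 + 13/218 → 19/218
merge 15/218 + 19/218 → 17/109
merge 12/109 + 29/218 → 53/218
merge 17/109 + 35/218 → 69/218
merge 47/218 + 49/218 → 48/109
merge 53/218 + 69/218 → 61/109
merge 48/109 + 61/109 → 1
L = 19/218 + 17/109 + 53/218 + 69/218 + 48/109 + 61/109 + 1 = 611/218 ≈ 2.803 bits/symbol.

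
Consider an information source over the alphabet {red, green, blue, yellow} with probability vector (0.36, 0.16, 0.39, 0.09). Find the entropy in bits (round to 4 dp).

1.7961 bits

H = −Σ pᵢ log₂ pᵢ.
−0.36·log₂(0.36) = 0.5306
−0.16·log₂(0.16) = 0.4230
−0.39·log₂(0.39) = 0.5298
−0.09·log₂(0.09) = 0.3127
Sum ≈ 1.7961 → 1.7961 bits.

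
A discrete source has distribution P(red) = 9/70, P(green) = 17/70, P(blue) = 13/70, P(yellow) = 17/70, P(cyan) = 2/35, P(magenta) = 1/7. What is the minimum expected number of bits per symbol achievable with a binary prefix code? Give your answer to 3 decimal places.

Repeatedly combine the two least-probable nodes; the expected code length is the sum of the merged weights.
merge 2/35 + 9/70 → 13/70
merge 1/7 + 13/70 → 23/70
merge 13/70 + 17/70 → 3/7
merge 17/70 + 23/70 → 4/7
merge 3/7 + 4/7 → 1
L = 13/70 + 23/70 + 3/7 + 4/7 + 1 = 88/35 ≈ 2.514 bits/symbol.

2.514 bits/symbol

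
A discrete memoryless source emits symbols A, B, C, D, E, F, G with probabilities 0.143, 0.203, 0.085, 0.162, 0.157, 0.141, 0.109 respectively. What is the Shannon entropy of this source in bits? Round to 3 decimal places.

H = −Σ pᵢ log₂ pᵢ.
−0.143·log₂(0.143) = 0.4012
−0.203·log₂(0.203) = 0.4670
−0.085·log₂(0.085) = 0.3023
−0.162·log₂(0.162) = 0.4254
−0.157·log₂(0.157) = 0.4194
−0.141·log₂(0.141) = 0.3985
−0.109·log₂(0.109) = 0.3485
Sum ≈ 2.7623 → 2.762 bits.

2.762 bits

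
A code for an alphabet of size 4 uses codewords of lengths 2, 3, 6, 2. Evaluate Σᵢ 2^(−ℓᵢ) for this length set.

With common denominator 2^6 = 64: Σ 2^(−ℓᵢ) = 16/64 + 8/64 + 1/64 + 16/64 = 41/64 = 0.640625.

0.640625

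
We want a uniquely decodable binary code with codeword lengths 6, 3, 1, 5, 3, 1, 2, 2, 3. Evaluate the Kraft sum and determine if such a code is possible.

With common denominator 2^6 = 64: Σ 2^(−ℓᵢ) = 1/64 + 8/64 + 32/64 + 2/64 + 8/64 + 32/64 + 16/64 + 16/64 + 8/64 = 123/64 = 1.921875.
Kraft's inequality requires Σ ≤ 1; here Σ = 1.921875 > 1, so no such prefix code exists.

1.921875; no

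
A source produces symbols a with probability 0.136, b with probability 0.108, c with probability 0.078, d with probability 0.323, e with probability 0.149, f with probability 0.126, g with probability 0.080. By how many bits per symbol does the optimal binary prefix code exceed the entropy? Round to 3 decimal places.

0.048 bits

Entropy H = −Σ p log₂ p ≈ 2.6292 bits.
Huffman merges: 39/500+2/25→79/500; 27/250+63/500→117/500; 17/125+149/1000→57/200; 79/500+117/500→49/125; 57/200+323/1000→76/125; 49/125+76/125→1. L = 2677/1000 ≈ 2.6770.
L − H = 2.6770 − 2.6292 = 0.048 bits.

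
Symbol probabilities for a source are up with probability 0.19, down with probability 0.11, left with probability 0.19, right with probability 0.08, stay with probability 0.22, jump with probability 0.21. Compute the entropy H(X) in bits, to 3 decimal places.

2.506 bits

H = −Σ pᵢ log₂ pᵢ.
−0.19·log₂(0.19) = 0.4552
−0.11·log₂(0.11) = 0.3503
−0.19·log₂(0.19) = 0.4552
−0.08·log₂(0.08) = 0.2915
−0.22·log₂(0.22) = 0.4806
−0.21·log₂(0.21) = 0.4728
Sum ≈ 2.5056 → 2.506 bits.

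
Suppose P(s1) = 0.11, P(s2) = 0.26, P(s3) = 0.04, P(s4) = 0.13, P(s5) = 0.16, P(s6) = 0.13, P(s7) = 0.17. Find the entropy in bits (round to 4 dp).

2.6642 bits

H = −Σ pᵢ log₂ pᵢ.
−0.11·log₂(0.11) = 0.3503
−0.26·log₂(0.26) = 0.5053
−0.04·log₂(0.04) = 0.1858
−0.13·log₂(0.13) = 0.3826
−0.16·log₂(0.16) = 0.4230
−0.13·log₂(0.13) = 0.3826
−0.17·log₂(0.17) = 0.4346
Sum ≈ 2.6642 → 2.6642 bits.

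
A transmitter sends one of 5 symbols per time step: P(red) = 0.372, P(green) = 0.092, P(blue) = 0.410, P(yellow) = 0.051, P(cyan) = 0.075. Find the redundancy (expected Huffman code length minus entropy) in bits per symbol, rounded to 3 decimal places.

Entropy H = −Σ p log₂ p ≈ 1.8740 bits.
Huffman merges: 51/1000+3/40→63/500; 23/250+63/500→109/500; 109/500+93/250→59/100; 41/100+59/100→1. L = 967/500 ≈ 1.9340.
L − H = 1.9340 − 1.8740 = 0.060 bits.

0.060 bits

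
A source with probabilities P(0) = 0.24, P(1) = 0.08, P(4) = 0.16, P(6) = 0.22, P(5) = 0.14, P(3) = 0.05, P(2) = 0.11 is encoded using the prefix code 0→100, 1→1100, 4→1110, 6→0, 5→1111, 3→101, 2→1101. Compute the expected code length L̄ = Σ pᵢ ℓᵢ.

3.05 bits/symbol

L̄ = Σ pᵢ·ℓᵢ = 0.24·3 + 0.08·4 + 0.16·4 + 0.22·1 + 0.14·4 + 0.05·3 + 0.11·4 = 3.05 bits/symbol.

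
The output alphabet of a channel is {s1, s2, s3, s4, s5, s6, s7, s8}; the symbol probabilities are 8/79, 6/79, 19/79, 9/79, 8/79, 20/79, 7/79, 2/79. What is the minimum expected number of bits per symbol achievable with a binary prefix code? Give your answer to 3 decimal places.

2.797 bits/symbol

Repeatedly combine the two least-probable nodes; the expected code length is the sum of the merged weights.
merge 2/79 + 6/79 → 8/79
merge 7/79 + 8/79 → 15/79
merge 8/79 + 8/79 → 16/79
merge 9/79 + 15/79 → 24/79
merge 16/79 + 19/79 → 35/79
merge 20/79 + 24/79 → 44/79
merge 35/79 + 44/79 → 1
L = 8/79 + 15/79 + 16/79 + 24/79 + 35/79 + 44/79 + 1 = 221/79 ≈ 2.797 bits/symbol.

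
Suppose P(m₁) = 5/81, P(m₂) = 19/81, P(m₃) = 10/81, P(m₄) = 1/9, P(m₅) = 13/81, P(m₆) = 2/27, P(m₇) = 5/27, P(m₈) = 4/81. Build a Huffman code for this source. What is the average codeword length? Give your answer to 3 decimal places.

Repeatedly combine the two least-probable nodes; the expected code length is the sum of the merged weights.
merge 4/81 + 5/81 → 1/9
merge 2/27 + 1/9 → 5/27
merge 1/9 + 10/81 → 19/81
merge 13/81 + 5/27 → 28/81
merge 5/27 + 19/81 → 34/81
merge 19/81 + 28/81 → 47/81
merge 34/81 + 47/81 → 1
L = 1/9 + 5/27 + 19/81 + 28/81 + 34/81 + 47/81 + 1 = 233/81 ≈ 2.877 bits/symbol.

2.877 bits/symbol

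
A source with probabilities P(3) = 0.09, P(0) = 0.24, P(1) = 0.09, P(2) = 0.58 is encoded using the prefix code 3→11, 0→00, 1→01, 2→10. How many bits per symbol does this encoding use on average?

2 bits/symbol

L̄ = Σ pᵢ·ℓᵢ = 0.09·2 + 0.24·2 + 0.09·2 + 0.58·2 = 2 bits/symbol.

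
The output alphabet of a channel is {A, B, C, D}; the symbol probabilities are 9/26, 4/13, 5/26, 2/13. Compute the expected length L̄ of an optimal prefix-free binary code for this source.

2 bits/symbol

Repeatedly combine the two least-probable nodes; the expected code length is the sum of the merged weights.
merge 2/13 + 5/26 → 9/26
merge 4/13 + 9/26 → 17/26
merge 9/26 + 17/26 → 1
L = 9/26 + 17/26 + 1 = 2 bits/symbol.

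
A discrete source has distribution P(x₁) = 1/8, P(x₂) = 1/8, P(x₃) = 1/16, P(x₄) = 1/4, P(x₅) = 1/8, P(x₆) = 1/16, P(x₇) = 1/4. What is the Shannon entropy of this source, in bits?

2.625 bits

Each probability is a power of 1/2, so log₂(1/p) is an integer.
H = Σ p·log₂(1/p) = 1/8·3 + 1/8·3 + 1/16·4 + 1/4·2 + 1/8·3 + 1/16·4 + 1/4·2 = 2.625 bits.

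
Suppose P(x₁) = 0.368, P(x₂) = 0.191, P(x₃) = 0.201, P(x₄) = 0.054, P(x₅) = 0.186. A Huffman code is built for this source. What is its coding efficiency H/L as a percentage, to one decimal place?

Entropy H = −Σ p log₂ p ≈ 2.1309 bits.
Huffman merges: 27/500+93/500→6/25; 191/1000+201/1000→49/125; 6/25+46/125→76/125; 49/125+76/125→1. L = 56/25 ≈ 2.2400.
Efficiency = H/L = 2.1309/2.2400 = 95.1%.

95.1%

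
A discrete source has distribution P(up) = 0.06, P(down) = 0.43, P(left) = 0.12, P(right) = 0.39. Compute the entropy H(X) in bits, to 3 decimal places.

H = −Σ pᵢ log₂ pᵢ.
−0.06·log₂(0.06) = 0.2435
−0.43·log₂(0.43) = 0.5236
−0.12·log₂(0.12) = 0.3671
−0.39·log₂(0.39) = 0.5298
Sum ≈ 1.6640 → 1.664 bits.

1.664 bits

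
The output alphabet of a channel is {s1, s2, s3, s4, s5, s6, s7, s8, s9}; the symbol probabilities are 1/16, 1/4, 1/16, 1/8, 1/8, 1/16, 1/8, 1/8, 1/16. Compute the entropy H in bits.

3 bits

Each probability is a power of 1/2, so log₂(1/p) is an integer.
H = Σ p·log₂(1/p) = 1/16·4 + 1/4·2 + 1/16·4 + 1/8·3 + 1/8·3 + 1/16·4 + 1/8·3 + 1/8·3 + 1/16·4 = 3 bits.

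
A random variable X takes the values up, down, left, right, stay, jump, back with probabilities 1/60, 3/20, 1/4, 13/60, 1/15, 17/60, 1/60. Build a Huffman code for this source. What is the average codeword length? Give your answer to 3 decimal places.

Repeatedly combine the two least-probable nodes; the expected code length is the sum of the merged weights.
merge 1/60 + 1/60 → 1/30
merge 1/30 + 1/15 → 1/10
merge 1/10 + 3/20 → 1/4
merge 13/60 + 1/4 → 7/15
merge 1/4 + 17/60 → 8/15
merge 7/15 + 8/15 → 1
L = 1/30 + 1/10 + 1/4 + 7/15 + 8/15 + 1 = 143/60 ≈ 2.383 bits/symbol.

2.383 bits/symbol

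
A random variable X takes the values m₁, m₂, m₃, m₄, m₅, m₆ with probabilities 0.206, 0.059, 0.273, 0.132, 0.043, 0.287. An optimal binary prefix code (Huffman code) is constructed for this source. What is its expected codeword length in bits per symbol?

Repeatedly combine the two least-probable nodes; the expected code length is the sum of the merged weights.
merge 43/1000 + 59/1000 → 51/500
merge 51/500 + 33/250 → 117/500
merge 103/500 + 117/500 → 11/25
merge 273/1000 + 287/1000 → 14/25
merge 11/25 + 14/25 → 1
L = 51/500 + 117/500 + 11/25 + 14/25 + 1 = 292/125 = 2.336 bits/symbol.

2.336 bits/symbol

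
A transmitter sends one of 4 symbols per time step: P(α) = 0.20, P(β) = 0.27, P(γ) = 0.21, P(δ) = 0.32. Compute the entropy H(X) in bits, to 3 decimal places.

H = −Σ pᵢ log₂ pᵢ.
−0.20·log₂(0.20) = 0.4644
−0.27·log₂(0.27) = 0.5100
−0.21·log₂(0.21) = 0.4728
−0.32·log₂(0.32) = 0.5260
Sum ≈ 1.9733 → 1.973 bits.

1.973 bits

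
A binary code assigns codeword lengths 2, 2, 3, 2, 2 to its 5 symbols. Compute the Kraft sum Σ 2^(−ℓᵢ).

With common denominator 2^3 = 8: Σ 2^(−ℓᵢ) = 2/8 + 2/8 + 1/8 + 2/8 + 2/8 = 9/8 = 1.125.

1.125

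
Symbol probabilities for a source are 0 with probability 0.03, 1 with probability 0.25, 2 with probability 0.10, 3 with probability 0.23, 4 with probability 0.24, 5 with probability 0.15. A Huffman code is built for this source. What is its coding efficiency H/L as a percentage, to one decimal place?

Entropy H = −Σ p log₂ p ≈ 2.3763 bits.
Huffman merges: 3/100+1/10→13/100; 13/100+3/20→7/25; 23/100+6/25→47/100; 1/4+7/25→53/100; 47/100+53/100→1. L = 241/100 ≈ 2.4100.
Efficiency = H/L = 2.3763/2.4100 = 98.6%.

98.6%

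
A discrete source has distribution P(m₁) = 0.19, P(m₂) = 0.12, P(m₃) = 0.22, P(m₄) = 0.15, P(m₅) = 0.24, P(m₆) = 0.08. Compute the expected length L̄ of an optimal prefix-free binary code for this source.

Repeatedly combine the two least-probable nodes; the expected code length is the sum of the merged weights.
merge 2/25 + 3/25 → 1/5
merge 3/20 + 19/100 → 17/50
merge 1/5 + 11/50 → 21/50
merge 6/25 + 17/50 → 29/50
merge 21/50 + 29/50 → 1
L = 1/5 + 17/50 + 21/50 + 29/50 + 1 = 127/50 = 2.54 bits/symbol.

2.54 bits/symbol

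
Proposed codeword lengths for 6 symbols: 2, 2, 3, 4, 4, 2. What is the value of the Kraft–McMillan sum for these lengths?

1

With common denominator 2^4 = 16: Σ 2^(−ℓᵢ) = 4/16 + 4/16 + 2/16 + 1/16 + 1/16 + 4/16 = 16/16 = 1.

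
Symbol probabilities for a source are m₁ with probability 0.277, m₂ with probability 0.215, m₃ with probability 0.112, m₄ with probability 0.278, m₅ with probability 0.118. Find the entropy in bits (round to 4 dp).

H = −Σ pᵢ log₂ pᵢ.
−0.277·log₂(0.277) = 0.5130
−0.215·log₂(0.215) = 0.4768
−0.112·log₂(0.112) = 0.3537
−0.278·log₂(0.278) = 0.5134
−0.118·log₂(0.118) = 0.3638
Sum ≈ 2.2208 → 2.2208 bits.

2.2208 bits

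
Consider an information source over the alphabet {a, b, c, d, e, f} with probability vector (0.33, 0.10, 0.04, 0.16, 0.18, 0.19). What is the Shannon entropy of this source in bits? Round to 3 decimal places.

H = −Σ pᵢ log₂ pᵢ.
−0.33·log₂(0.33) = 0.5278
−0.10·log₂(0.10) = 0.3322
−0.04·log₂(0.04) = 0.1858
−0.16·log₂(0.16) = 0.4230
−0.18·log₂(0.18) = 0.4453
−0.19·log₂(0.19) = 0.4552
Sum ≈ 2.3693 → 2.369 bits.

2.369 bits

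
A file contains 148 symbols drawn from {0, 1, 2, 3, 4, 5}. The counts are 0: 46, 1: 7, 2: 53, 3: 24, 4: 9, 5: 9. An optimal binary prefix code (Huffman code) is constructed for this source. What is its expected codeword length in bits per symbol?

2.25 bits/symbol

Probabilities are the counts divided by 148.
Repeatedly combine the two least-probable nodes; the expected code length is the sum of the merged weights.
merge 7/148 + 9/148 → 4/37
merge 9/148 + 4/37 → 25/148
merge 6/37 + 25/148 → 49/148
merge 23/74 + 49/148 → 95/148
merge 53/148 + 95/148 → 1
L = 4/37 + 25/148 + 49/148 + 95/148 + 1 = 9/4 = 2.25 bits/symbol.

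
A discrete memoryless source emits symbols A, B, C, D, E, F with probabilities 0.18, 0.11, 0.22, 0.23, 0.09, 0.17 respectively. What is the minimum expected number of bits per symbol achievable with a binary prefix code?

Repeatedly combine the two least-probable nodes; the expected code length is the sum of the merged weights.
merge 9/100 + 11/100 → 1/5
merge 17/100 + 9/50 → 7/20
merge 1/5 + 11/50 → 21/50
merge 23/100 + 7/20 → 29/50
merge 21/50 + 29/50 → 1
L = 1/5 + 7/20 + 21/50 + 29/50 + 1 = 51/20 = 2.55 bits/symbol.

2.55 bits/symbol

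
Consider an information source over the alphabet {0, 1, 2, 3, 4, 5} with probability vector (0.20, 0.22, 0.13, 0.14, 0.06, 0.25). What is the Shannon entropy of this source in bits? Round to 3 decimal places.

H = −Σ pᵢ log₂ pᵢ.
−0.20·log₂(0.20) = 0.4644
−0.22·log₂(0.22) = 0.4806
−0.13·log₂(0.13) = 0.3826
−0.14·log₂(0.14) = 0.3971
−0.06·log₂(0.06) = 0.2435
−0.25·log₂(0.25) = 0.5000
Sum ≈ 2.4682 → 2.468 bits.

2.468 bits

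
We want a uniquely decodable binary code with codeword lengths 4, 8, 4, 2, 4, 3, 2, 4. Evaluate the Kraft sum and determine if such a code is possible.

0.87890625; yes

With common denominator 2^8 = 256: Σ 2^(−ℓᵢ) = 16/256 + 1/256 + 16/256 + 64/256 + 16/256 + 32/256 + 64/256 + 16/256 = 225/256 = 0.87890625.
Kraft's inequality requires Σ ≤ 1; here Σ = 0.87890625 ≤ 1, so such a prefix code exists.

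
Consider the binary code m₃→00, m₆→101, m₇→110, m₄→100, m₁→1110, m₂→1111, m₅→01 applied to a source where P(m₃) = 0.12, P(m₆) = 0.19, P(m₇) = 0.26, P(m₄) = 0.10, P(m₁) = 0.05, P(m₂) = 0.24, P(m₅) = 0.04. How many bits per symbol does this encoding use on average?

L̄ = Σ pᵢ·ℓᵢ = 0.12·2 + 0.19·3 + 0.26·3 + 0.10·3 + 0.05·4 + 0.24·4 + 0.04·2 = 3.13 bits/symbol.

3.13 bits/symbol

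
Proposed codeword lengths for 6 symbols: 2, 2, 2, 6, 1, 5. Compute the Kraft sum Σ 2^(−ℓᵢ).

1.296875

With common denominator 2^6 = 64: Σ 2^(−ℓᵢ) = 16/64 + 16/64 + 16/64 + 1/64 + 32/64 + 2/64 = 83/64 = 1.296875.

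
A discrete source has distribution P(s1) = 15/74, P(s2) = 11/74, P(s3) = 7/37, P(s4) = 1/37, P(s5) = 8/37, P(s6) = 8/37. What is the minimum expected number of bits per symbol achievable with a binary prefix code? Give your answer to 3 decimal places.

2.541 bits/symbol

Repeatedly combine the two least-probable nodes; the expected code length is the sum of the merged weights.
merge 1/37 + 11/74 → 13/74
merge 13/74 + 7/37 → 27/74
merge 15/74 + 8/37 → 31/74
merge 8/37 + 27/74 → 43/74
merge 31/74 + 43/74 → 1
L = 13/74 + 27/74 + 31/74 + 43/74 + 1 = 94/37 ≈ 2.541 bits/symbol.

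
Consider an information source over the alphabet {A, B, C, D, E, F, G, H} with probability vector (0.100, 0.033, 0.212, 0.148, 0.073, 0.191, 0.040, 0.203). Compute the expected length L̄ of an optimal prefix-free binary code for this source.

2.804 bits/symbol

Repeatedly combine the two least-probable nodes; the expected code length is the sum of the merged weights.
merge 33/1000 + 1/25 → 73/1000
merge 73/1000 + 73/1000 → 73/500
merge 1/10 + 73/500 → 123/500
merge 37/250 + 191/1000 → 339/1000
merge 203/1000 + 53/250 → 83/200
merge 123/500 + 339/1000 → 117/200
merge 83/200 + 117/200 → 1
L = 73/1000 + 73/500 + 123/500 + 339/1000 + 83/200 + 117/200 + 1 = 701/250 = 2.804 bits/symbol.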